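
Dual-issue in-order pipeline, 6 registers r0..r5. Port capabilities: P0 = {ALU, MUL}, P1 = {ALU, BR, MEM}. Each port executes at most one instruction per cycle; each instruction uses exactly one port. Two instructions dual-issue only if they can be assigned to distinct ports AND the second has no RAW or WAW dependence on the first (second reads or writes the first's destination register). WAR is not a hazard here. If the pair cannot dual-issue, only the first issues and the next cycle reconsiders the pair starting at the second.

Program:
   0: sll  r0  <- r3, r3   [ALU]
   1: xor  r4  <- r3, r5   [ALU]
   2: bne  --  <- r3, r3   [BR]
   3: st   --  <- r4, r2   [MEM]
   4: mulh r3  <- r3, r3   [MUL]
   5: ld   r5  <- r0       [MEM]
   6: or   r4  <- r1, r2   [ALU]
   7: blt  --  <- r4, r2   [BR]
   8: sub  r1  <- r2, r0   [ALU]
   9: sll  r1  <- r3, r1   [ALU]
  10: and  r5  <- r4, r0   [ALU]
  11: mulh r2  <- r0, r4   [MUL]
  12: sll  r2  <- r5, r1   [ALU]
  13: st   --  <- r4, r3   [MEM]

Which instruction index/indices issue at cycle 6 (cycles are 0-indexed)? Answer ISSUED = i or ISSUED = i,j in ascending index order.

ISSUED = 11

#0 head=0: sll.ALU xor.ALU i0,i1 2-wide
#1 head=2: bne.BR i2 no-port BR/MEM
#2 head=3: st.MEM mulh.MUL i3,i4 2-wide
#3 head=5: ld.MEM or.ALU i5,i6 2-wide
#4 head=7: blt.BR sub.ALU i7,i8 2-wide
#5 head=9: sll.ALU and.ALU i9,i10 2-wide
#6 head=11: mulh.MUL i11 WAW r2
#7 head=12: sll.ALU st.MEM i12,i13 2-wide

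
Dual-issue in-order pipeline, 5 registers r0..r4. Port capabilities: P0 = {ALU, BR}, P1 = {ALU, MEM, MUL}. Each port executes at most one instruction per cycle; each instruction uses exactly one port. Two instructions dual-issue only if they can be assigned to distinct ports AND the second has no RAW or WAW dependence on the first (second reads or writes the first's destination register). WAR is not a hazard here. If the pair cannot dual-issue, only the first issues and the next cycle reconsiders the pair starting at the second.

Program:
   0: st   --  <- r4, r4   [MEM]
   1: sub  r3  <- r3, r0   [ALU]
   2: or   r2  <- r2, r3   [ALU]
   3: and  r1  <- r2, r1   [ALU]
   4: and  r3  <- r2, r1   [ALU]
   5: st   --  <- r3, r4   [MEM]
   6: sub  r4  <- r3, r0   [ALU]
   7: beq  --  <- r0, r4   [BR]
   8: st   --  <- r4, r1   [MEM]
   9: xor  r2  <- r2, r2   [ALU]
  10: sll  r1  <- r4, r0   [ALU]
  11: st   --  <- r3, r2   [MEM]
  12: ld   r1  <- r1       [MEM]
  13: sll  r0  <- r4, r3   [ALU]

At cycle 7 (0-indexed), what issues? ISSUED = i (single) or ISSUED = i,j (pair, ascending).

0. st/sub @i0,i1  | 2-wide
1. or @i2  | RAW r2
2. and @i3  | RAW r1
3. and @i4  | RAW r3
4. st/sub @i5,i6  | 2-wide
5. beq/st @i7,i8  | 2-wide
6. xor/sll @i9,i10  | 2-wide
7. st @i11  | no-port MEM/MEM
8. ld/sll @i12,i13  | 2-wide

ISSUED = 11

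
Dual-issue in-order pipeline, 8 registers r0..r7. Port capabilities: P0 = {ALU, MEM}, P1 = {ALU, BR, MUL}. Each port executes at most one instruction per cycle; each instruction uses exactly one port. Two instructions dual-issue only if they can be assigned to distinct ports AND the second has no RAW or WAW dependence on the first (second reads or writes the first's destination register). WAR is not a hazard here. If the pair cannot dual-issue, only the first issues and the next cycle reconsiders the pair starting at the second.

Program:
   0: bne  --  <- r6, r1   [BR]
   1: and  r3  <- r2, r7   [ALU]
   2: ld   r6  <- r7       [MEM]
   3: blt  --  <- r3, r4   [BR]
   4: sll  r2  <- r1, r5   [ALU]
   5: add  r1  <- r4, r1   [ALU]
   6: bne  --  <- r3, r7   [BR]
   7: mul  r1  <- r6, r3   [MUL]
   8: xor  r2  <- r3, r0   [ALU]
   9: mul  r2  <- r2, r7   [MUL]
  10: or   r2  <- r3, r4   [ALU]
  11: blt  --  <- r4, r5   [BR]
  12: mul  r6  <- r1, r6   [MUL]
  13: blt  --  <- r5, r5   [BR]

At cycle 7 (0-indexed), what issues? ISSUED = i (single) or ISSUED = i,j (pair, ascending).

ISSUED = 12

  cy0 -> i0,i1 (bne and) pair
  cy1 -> i2,i3 (ld blt) pair
  cy2 -> i4,i5 (sll add) pair
  cy3 -> i6 (bne) no-port BR/MUL
  cy4 -> i7,i8 (mul xor) pair
  cy5 -> i9 (mul) WAW r2
  cy6 -> i10,i11 (or blt) pair
  cy7 -> i12 (mul) no-port MUL/BR
  cy8 -> i13 (blt) tail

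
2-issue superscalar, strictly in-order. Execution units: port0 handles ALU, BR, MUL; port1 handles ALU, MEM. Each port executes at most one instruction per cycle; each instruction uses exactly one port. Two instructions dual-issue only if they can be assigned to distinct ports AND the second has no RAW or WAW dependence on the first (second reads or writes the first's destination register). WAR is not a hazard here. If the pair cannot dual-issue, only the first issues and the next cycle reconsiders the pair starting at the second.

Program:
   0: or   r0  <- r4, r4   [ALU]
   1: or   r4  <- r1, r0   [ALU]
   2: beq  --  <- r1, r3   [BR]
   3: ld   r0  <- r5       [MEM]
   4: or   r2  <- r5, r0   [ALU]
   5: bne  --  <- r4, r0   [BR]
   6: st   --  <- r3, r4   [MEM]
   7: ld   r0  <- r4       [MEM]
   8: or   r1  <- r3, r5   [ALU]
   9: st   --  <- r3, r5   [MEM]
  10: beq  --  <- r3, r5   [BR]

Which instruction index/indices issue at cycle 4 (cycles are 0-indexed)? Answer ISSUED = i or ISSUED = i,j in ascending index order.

#0 head=0: or i0 RAW r0
#1 head=1: or beq i1/i2 2-wide
#2 head=3: ld i3 RAW r0
#3 head=4: or bne i4/i5 2-wide
#4 head=6: st i6 no-port MEM/MEM
#5 head=7: ld or i7/i8 2-wide
#6 head=9: st beq i9/i10 2-wide

ISSUED = 6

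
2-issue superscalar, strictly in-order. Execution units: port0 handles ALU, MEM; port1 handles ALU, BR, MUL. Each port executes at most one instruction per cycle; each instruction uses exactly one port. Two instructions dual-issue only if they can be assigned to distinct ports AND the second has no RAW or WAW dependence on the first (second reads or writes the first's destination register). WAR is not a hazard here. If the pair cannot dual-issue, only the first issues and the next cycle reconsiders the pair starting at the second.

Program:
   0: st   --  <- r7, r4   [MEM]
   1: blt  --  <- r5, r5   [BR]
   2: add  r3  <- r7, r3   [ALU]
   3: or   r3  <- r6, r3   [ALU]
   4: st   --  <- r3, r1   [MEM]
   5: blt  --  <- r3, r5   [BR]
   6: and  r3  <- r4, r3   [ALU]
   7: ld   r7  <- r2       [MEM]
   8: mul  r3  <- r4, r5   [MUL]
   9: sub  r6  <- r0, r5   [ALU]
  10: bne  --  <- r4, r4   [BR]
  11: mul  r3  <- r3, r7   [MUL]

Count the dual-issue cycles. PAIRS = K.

0. st/blt @i0+i1  | 2-wide
1. add @i2  | RAW+WAW r3
2. or @i3  | RAW r3
3. st/blt @i4+i5  | 2-wide
4. and/ld @i6+i7  | 2-wide
5. mul/sub @i8+i9  | 2-wide
6. bne @i10  | no-port BR/MUL
7. mul @i11  | tail

PAIRS = 4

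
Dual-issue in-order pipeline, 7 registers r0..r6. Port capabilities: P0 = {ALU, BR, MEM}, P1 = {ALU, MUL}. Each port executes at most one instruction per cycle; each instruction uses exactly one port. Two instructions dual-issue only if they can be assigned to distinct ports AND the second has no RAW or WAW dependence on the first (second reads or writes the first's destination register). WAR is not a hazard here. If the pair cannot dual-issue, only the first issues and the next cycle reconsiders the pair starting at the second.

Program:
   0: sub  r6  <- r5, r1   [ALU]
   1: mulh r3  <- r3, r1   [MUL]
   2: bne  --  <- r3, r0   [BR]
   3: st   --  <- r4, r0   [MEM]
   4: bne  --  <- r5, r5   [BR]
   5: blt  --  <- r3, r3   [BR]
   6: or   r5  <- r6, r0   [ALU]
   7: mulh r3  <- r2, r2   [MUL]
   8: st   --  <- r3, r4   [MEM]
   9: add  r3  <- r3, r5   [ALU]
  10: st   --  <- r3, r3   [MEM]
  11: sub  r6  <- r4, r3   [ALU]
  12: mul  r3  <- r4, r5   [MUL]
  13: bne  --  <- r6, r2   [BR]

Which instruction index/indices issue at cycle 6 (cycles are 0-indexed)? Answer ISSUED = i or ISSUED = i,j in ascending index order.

[0] i0&i1  sub.ALU mulh.MUL  -- dual
[1] i2  bne.BR  -- no-port BR/MEM
[2] i3  st.MEM  -- no-port MEM/BR
[3] i4  bne.BR  -- no-port BR/BR
[4] i5&i6  blt.BR or.ALU  -- dual
[5] i7  mulh.MUL  -- RAW r3
[6] i8&i9  st.MEM add.ALU  -- dual
[7] i10&i11  st.MEM sub.ALU  -- dual
[8] i12&i13  mul.MUL bne.BR  -- dual

ISSUED = 8,9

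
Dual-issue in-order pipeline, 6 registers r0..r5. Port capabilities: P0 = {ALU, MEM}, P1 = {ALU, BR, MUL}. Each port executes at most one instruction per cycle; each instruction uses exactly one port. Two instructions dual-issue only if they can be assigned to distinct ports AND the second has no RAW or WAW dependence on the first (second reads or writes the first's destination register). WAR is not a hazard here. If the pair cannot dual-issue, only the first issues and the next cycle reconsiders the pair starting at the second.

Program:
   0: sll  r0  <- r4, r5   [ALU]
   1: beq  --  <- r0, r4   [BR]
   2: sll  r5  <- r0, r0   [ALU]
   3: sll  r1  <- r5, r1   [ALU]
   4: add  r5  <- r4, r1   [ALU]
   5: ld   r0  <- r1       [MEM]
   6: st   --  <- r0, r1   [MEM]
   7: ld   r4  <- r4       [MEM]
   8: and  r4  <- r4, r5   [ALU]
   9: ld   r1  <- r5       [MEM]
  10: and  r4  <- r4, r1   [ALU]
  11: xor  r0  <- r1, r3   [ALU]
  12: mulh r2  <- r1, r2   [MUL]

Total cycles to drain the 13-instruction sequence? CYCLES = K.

c0: i0 sll  RAW r0
c1: i1,i2 beq/sll  dual
c2: i3 sll  RAW r1
c3: i4,i5 add/ld  dual
c4: i6 st  no-port MEM/MEM
c5: i7 ld  RAW+WAW r4
c6: i8,i9 and/ld  dual
c7: i10,i11 and/xor  dual
c8: i12 mulh  tail

CYCLES = 9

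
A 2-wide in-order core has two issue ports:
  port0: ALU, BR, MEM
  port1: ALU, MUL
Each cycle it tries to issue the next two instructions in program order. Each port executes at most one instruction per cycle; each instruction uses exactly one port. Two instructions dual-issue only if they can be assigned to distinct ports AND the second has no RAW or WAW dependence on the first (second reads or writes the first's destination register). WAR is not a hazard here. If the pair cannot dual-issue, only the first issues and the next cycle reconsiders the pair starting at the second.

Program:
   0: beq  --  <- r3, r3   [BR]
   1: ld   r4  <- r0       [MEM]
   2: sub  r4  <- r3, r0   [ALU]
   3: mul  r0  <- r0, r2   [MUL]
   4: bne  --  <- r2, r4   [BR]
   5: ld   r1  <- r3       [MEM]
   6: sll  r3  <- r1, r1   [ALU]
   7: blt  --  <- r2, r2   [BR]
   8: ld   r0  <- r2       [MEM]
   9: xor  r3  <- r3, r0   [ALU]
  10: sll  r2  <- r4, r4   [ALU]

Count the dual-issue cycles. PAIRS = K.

t=0 i0:beq.BR ; no-port BR/MEM
t=1 i1:ld.MEM ; WAW r4
t=2 i2+i3:sub.ALU mul.MUL ; dual
t=3 i4:bne.BR ; no-port BR/MEM
t=4 i5:ld.MEM ; RAW r1
t=5 i6+i7:sll.ALU blt.BR ; dual
t=6 i8:ld.MEM ; RAW r0
t=7 i9+i10:xor.ALU sll.ALU ; dual

PAIRS = 3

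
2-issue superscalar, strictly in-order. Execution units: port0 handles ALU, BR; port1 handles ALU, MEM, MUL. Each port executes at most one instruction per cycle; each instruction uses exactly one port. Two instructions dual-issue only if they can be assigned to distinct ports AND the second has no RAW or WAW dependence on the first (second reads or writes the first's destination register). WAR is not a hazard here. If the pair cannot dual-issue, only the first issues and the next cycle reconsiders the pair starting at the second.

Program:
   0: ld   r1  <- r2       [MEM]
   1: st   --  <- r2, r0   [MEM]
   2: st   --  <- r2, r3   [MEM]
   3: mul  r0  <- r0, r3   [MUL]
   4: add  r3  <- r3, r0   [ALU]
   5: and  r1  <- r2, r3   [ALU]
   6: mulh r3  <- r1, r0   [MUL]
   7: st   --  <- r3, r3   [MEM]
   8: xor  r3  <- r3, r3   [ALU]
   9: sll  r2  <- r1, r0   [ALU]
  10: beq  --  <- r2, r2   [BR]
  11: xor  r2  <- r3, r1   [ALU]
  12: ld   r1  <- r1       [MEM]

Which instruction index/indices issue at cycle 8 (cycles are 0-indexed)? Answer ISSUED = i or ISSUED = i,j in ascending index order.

ISSUED = 9

t=0 i0:ld ; no-port MEM/MEM
t=1 i1:st ; no-port MEM/MEM
t=2 i2:st ; no-port MEM/MUL
t=3 i3:mul ; RAW r0
t=4 i4:add ; RAW r3
t=5 i5:and ; RAW r1
t=6 i6:mulh ; no-port MUL/MEM
t=7 i7/i8:st/xor ; pair
t=8 i9:sll ; RAW r2
t=9 i10/i11:beq/xor ; pair
t=10 i12:ld ; tail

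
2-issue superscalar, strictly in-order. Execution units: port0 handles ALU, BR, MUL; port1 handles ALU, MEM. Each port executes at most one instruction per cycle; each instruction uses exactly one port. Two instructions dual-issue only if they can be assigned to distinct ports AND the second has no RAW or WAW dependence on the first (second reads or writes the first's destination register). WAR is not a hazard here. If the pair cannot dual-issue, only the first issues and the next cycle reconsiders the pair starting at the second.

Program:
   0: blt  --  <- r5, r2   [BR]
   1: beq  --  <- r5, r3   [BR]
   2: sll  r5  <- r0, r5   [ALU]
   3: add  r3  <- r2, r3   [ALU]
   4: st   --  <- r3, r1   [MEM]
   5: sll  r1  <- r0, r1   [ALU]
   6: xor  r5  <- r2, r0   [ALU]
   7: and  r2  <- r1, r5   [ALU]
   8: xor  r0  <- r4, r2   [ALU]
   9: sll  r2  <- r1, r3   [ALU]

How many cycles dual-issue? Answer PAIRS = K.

PAIRS = 3

t=0 i0:blt ; no-port BR/BR
t=1 i1,i2:beq/sll ; pair
t=2 i3:add ; RAW r3
t=3 i4,i5:st/sll ; pair
t=4 i6:xor ; RAW r5
t=5 i7:and ; RAW r2
t=6 i8,i9:xor/sll ; pair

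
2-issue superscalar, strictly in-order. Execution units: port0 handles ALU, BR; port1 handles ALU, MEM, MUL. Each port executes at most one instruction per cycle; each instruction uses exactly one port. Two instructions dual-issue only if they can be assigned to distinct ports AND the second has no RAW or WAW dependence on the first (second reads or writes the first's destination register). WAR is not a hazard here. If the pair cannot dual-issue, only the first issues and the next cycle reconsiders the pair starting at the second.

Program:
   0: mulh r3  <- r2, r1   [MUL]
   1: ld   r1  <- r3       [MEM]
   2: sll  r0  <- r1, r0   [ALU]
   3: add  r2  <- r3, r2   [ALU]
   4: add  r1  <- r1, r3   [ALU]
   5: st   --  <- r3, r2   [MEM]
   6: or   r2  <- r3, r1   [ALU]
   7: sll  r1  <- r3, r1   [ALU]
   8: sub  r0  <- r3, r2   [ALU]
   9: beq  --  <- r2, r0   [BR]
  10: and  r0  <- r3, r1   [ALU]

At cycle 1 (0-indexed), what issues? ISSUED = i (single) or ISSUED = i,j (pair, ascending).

ISSUED = 1

#0 head=0: mulh.MUL i0 no-port MUL/MEM
#1 head=1: ld.MEM i1 RAW r1
#2 head=2: sll.ALU add.ALU i2,i3 dual
#3 head=4: add.ALU st.MEM i4,i5 dual
#4 head=6: or.ALU sll.ALU i6,i7 dual
#5 head=8: sub.ALU i8 RAW r0
#6 head=9: beq.BR and.ALU i9,i10 dual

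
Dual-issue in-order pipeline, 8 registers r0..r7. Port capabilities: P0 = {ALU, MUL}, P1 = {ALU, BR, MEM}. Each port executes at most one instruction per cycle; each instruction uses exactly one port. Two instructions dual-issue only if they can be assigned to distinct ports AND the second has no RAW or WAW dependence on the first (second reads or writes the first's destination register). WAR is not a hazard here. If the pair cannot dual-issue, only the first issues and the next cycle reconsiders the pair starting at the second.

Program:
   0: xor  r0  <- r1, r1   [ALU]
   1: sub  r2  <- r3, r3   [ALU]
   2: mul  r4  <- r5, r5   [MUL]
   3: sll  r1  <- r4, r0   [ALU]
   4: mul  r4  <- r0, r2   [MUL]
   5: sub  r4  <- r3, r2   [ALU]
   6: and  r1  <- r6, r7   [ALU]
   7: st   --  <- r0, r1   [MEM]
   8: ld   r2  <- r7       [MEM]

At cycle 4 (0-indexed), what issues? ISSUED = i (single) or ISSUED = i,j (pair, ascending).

t=0 i0,i1:xor.ALU sub.ALU ; dual
t=1 i2:mul.MUL ; RAW r4
t=2 i3,i4:sll.ALU mul.MUL ; dual
t=3 i5,i6:sub.ALU and.ALU ; dual
t=4 i7:st.MEM ; no-port MEM/MEM
t=5 i8:ld.MEM ; tail

ISSUED = 7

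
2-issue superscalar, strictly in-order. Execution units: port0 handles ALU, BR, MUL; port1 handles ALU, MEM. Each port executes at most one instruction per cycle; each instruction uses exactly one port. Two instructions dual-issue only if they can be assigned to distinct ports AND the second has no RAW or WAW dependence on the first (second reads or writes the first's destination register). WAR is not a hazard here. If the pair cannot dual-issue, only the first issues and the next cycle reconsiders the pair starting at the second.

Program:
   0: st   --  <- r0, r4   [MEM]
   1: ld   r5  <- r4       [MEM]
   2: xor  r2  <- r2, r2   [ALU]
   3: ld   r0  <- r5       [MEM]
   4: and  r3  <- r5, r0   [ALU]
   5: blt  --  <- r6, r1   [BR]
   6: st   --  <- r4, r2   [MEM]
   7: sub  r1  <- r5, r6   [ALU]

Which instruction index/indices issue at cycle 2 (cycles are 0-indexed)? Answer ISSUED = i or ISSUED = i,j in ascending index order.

t=0 i0:st ; no-port MEM/MEM
t=1 i1/i2:ld/xor ; 2-wide
t=2 i3:ld ; RAW r0
t=3 i4/i5:and/blt ; 2-wide
t=4 i6/i7:st/sub ; 2-wide

ISSUED = 3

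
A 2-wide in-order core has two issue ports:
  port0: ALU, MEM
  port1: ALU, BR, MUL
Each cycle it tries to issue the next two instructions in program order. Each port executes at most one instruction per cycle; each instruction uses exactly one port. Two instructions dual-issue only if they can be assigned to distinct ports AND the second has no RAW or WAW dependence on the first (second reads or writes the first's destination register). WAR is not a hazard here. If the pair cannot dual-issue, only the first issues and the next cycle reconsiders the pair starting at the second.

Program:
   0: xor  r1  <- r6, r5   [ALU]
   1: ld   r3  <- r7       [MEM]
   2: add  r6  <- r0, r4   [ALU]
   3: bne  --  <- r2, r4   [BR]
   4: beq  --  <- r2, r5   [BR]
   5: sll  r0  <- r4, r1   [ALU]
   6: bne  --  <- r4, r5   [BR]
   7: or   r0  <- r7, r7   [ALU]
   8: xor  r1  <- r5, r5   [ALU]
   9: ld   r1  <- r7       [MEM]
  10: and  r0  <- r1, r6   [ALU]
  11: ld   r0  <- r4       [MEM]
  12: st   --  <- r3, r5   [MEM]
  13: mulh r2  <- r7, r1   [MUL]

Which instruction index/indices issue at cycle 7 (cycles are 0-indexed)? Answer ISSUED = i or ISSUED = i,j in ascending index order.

ISSUED = 11

#0 head=0: xor.ALU+ld.MEM i0,i1 pair
#1 head=2: add.ALU+bne.BR i2,i3 pair
#2 head=4: beq.BR+sll.ALU i4,i5 pair
#3 head=6: bne.BR+or.ALU i6,i7 pair
#4 head=8: xor.ALU i8 WAW r1
#5 head=9: ld.MEM i9 RAW r1
#6 head=10: and.ALU i10 WAW r0
#7 head=11: ld.MEM i11 no-port MEM/MEM
#8 head=12: st.MEM+mulh.MUL i12,i13 pair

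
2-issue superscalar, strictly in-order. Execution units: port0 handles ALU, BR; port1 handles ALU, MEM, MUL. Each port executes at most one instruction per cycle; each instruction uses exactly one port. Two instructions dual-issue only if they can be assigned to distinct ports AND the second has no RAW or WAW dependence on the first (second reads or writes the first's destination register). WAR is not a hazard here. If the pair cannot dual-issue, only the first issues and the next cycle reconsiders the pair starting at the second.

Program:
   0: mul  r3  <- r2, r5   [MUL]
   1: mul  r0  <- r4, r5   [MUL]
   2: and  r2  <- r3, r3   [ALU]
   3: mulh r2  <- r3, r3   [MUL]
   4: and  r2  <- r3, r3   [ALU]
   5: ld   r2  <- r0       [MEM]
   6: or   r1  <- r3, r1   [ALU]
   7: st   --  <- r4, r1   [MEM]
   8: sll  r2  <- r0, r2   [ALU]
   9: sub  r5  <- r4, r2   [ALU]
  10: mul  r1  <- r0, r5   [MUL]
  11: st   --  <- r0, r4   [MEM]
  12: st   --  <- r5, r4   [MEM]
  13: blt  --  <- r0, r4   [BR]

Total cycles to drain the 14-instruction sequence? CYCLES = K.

CYCLES = 10

#0 head=0: mul i0 no-port MUL/MUL
#1 head=1: mul/and i1,i2 2-wide
#2 head=3: mulh i3 WAW r2
#3 head=4: and i4 WAW r2
#4 head=5: ld/or i5,i6 2-wide
#5 head=7: st/sll i7,i8 2-wide
#6 head=9: sub i9 RAW r5
#7 head=10: mul i10 no-port MUL/MEM
#8 head=11: st i11 no-port MEM/MEM
#9 head=12: st/blt i12,i13 2-wide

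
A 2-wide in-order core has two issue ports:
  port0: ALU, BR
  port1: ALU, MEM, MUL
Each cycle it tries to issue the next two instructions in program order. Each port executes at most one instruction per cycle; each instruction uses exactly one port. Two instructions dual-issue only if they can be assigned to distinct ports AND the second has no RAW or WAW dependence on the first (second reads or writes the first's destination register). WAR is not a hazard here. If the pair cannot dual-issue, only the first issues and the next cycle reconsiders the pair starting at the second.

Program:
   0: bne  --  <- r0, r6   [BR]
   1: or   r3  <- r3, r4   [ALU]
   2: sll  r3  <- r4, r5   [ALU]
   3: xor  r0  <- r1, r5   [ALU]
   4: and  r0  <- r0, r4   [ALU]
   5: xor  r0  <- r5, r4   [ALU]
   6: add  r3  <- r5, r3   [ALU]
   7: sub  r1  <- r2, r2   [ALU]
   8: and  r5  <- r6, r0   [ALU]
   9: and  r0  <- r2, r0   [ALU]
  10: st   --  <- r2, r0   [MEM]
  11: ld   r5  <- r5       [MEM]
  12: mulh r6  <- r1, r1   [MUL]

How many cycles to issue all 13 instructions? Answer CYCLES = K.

c0: i0+i1 bne.BR;or.ALU  pair
c1: i2+i3 sll.ALU;xor.ALU  pair
c2: i4 and.ALU  WAW r0
c3: i5+i6 xor.ALU;add.ALU  pair
c4: i7+i8 sub.ALU;and.ALU  pair
c5: i9 and.ALU  RAW r0
c6: i10 st.MEM  no-port MEM/MEM
c7: i11 ld.MEM  no-port MEM/MUL
c8: i12 mulh.MUL  tail

CYCLES = 9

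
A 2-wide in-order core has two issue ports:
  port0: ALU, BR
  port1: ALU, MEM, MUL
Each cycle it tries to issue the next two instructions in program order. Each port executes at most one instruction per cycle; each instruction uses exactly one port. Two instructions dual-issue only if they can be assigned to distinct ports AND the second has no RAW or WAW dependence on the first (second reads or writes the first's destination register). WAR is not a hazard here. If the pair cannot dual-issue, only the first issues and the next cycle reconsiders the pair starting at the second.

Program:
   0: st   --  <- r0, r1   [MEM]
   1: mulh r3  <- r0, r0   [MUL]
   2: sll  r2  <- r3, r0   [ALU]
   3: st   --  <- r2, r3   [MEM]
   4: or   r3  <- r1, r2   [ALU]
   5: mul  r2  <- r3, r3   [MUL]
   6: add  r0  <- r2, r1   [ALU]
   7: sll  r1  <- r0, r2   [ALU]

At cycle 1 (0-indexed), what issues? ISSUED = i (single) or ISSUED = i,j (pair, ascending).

ISSUED = 1

  cy0 -> i0 (st) no-port MEM/MUL
  cy1 -> i1 (mulh) RAW r3
  cy2 -> i2 (sll) RAW r2
  cy3 -> i3+i4 (st or) 2-wide
  cy4 -> i5 (mul) RAW r2
  cy5 -> i6 (add) RAW r0
  cy6 -> i7 (sll) tail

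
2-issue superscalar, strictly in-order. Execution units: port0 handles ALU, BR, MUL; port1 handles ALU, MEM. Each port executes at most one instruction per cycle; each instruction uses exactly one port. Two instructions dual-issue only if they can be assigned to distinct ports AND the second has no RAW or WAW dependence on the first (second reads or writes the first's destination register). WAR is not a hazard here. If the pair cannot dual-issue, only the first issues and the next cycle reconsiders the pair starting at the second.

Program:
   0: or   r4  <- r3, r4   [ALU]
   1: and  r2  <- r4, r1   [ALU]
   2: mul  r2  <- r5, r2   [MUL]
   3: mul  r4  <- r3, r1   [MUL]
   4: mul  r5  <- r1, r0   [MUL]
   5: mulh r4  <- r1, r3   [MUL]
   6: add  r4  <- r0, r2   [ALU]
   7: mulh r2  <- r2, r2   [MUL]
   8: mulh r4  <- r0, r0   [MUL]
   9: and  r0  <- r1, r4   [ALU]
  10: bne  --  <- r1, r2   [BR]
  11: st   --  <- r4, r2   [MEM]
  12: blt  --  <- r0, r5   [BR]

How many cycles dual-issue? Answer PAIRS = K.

PAIRS = 3

#0 head=0: or.ALU i0 RAW r4
#1 head=1: and.ALU i1 RAW+WAW r2
#2 head=2: mul.MUL i2 no-port MUL/MUL
#3 head=3: mul.MUL i3 no-port MUL/MUL
#4 head=4: mul.MUL i4 no-port MUL/MUL
#5 head=5: mulh.MUL i5 WAW r4
#6 head=6: add.ALU;mulh.MUL i6&i7 2-wide
#7 head=8: mulh.MUL i8 RAW r4
#8 head=9: and.ALU;bne.BR i9&i10 2-wide
#9 head=11: st.MEM;blt.BR i11&i12 2-wide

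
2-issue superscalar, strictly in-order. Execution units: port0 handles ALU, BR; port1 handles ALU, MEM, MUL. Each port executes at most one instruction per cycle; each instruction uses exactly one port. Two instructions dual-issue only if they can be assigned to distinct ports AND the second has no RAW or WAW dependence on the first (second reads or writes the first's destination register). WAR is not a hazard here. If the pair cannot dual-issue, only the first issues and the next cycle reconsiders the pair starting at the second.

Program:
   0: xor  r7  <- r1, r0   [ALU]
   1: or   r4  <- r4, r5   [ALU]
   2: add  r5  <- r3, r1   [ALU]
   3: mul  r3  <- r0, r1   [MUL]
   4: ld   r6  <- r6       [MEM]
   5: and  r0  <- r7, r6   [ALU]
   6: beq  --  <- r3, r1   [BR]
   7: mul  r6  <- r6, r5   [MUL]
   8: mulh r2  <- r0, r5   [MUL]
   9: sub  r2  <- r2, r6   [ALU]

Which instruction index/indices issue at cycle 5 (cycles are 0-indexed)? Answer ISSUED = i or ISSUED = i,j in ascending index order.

  cy0 -> i0&i1 (xor.ALU or.ALU) pair
  cy1 -> i2&i3 (add.ALU mul.MUL) pair
  cy2 -> i4 (ld.MEM) RAW r6
  cy3 -> i5&i6 (and.ALU beq.BR) pair
  cy4 -> i7 (mul.MUL) no-port MUL/MUL
  cy5 -> i8 (mulh.MUL) RAW+WAW r2
  cy6 -> i9 (sub.ALU) tail

ISSUED = 8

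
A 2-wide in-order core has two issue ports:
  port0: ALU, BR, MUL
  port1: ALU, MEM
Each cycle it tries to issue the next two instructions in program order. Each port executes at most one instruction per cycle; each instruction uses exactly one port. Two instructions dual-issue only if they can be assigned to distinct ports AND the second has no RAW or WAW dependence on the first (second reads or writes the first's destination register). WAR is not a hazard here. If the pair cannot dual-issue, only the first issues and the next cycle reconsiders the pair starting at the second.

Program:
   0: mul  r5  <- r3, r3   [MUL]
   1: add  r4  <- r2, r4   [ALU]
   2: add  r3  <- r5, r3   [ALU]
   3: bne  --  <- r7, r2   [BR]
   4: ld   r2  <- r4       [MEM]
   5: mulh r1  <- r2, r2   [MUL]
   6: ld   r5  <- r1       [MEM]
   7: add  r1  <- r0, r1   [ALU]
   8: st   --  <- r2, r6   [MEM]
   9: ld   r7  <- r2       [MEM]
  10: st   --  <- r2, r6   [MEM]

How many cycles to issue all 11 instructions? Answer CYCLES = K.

CYCLES = 8

t=0 i0/i1:mul.MUL add.ALU ; 2-wide
t=1 i2/i3:add.ALU bne.BR ; 2-wide
t=2 i4:ld.MEM ; RAW r2
t=3 i5:mulh.MUL ; RAW r1
t=4 i6/i7:ld.MEM add.ALU ; 2-wide
t=5 i8:st.MEM ; no-port MEM/MEM
t=6 i9:ld.MEM ; no-port MEM/MEM
t=7 i10:st.MEM ; tail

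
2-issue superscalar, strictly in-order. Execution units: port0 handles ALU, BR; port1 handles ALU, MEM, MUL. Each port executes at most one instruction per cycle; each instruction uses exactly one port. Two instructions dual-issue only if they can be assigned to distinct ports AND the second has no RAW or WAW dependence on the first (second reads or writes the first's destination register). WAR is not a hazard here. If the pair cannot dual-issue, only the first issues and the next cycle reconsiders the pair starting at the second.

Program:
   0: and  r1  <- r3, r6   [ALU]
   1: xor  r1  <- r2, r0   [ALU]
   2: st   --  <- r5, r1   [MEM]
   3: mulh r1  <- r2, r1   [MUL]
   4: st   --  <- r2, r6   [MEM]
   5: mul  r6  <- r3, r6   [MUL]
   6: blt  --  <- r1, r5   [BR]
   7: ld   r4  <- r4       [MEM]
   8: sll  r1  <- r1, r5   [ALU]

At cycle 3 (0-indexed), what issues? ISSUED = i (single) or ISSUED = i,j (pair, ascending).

#0 head=0: and.ALU i0 WAW r1
#1 head=1: xor.ALU i1 RAW r1
#2 head=2: st.MEM i2 no-port MEM/MUL
#3 head=3: mulh.MUL i3 no-port MUL/MEM
#4 head=4: st.MEM i4 no-port MEM/MUL
#5 head=5: mul.MUL/blt.BR i5/i6 dual
#6 head=7: ld.MEM/sll.ALU i7/i8 dual

ISSUED = 3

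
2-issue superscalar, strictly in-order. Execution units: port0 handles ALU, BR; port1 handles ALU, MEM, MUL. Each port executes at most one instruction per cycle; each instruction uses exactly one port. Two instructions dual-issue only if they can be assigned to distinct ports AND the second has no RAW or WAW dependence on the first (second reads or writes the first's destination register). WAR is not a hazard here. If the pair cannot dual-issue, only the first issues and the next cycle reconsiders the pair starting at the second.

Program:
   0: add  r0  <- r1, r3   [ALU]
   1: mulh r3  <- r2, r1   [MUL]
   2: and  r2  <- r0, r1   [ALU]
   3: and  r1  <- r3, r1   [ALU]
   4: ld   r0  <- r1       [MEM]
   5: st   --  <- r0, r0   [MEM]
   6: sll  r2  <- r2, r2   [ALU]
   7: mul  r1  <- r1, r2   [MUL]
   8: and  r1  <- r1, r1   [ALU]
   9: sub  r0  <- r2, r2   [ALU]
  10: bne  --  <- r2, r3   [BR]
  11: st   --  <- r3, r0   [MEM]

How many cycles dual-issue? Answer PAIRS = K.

[0] i0+i1  add.ALU mulh.MUL  -- 2-wide
[1] i2+i3  and.ALU and.ALU  -- 2-wide
[2] i4  ld.MEM  -- no-port MEM/MEM
[3] i5+i6  st.MEM sll.ALU  -- 2-wide
[4] i7  mul.MUL  -- RAW+WAW r1
[5] i8+i9  and.ALU sub.ALU  -- 2-wide
[6] i10+i11  bne.BR st.MEM  -- 2-wide

PAIRS = 5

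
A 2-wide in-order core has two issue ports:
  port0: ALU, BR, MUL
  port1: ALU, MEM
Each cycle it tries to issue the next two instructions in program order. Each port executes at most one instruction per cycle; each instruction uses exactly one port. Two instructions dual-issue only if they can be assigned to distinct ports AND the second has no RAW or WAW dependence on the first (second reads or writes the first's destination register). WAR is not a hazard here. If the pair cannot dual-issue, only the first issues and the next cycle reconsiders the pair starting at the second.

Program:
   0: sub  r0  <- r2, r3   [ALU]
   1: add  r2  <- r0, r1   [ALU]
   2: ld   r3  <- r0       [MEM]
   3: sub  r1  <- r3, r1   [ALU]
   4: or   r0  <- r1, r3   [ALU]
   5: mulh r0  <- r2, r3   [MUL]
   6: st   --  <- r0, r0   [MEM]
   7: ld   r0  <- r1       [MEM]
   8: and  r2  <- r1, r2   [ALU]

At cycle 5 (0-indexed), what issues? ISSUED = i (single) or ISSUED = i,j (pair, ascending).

[0] i0  sub  -- RAW r0
[1] i1/i2  add ld  -- 2-wide
[2] i3  sub  -- RAW r1
[3] i4  or  -- WAW r0
[4] i5  mulh  -- RAW r0
[5] i6  st  -- no-port MEM/MEM
[6] i7/i8  ld and  -- 2-wide

ISSUED = 6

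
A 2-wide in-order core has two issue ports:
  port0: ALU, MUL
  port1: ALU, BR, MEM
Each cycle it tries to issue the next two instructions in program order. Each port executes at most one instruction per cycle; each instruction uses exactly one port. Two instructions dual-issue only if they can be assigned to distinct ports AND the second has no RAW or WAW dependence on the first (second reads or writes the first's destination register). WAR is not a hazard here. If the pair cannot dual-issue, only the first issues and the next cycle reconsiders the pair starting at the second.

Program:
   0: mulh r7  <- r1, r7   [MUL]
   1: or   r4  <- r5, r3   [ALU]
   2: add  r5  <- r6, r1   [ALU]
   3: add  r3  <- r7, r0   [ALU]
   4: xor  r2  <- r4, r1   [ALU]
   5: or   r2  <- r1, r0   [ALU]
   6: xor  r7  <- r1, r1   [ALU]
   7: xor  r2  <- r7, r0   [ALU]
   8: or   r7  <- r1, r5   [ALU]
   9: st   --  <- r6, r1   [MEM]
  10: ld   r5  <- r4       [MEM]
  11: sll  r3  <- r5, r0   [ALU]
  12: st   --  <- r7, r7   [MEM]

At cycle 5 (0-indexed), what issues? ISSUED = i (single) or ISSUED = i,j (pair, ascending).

ISSUED = 9

  cy0 -> i0,i1 (mulh.MUL+or.ALU) dual
  cy1 -> i2,i3 (add.ALU+add.ALU) dual
  cy2 -> i4 (xor.ALU) WAW r2
  cy3 -> i5,i6 (or.ALU+xor.ALU) dual
  cy4 -> i7,i8 (xor.ALU+or.ALU) dual
  cy5 -> i9 (st.MEM) no-port MEM/MEM
  cy6 -> i10 (ld.MEM) RAW r5
  cy7 -> i11,i12 (sll.ALU+st.MEM) dual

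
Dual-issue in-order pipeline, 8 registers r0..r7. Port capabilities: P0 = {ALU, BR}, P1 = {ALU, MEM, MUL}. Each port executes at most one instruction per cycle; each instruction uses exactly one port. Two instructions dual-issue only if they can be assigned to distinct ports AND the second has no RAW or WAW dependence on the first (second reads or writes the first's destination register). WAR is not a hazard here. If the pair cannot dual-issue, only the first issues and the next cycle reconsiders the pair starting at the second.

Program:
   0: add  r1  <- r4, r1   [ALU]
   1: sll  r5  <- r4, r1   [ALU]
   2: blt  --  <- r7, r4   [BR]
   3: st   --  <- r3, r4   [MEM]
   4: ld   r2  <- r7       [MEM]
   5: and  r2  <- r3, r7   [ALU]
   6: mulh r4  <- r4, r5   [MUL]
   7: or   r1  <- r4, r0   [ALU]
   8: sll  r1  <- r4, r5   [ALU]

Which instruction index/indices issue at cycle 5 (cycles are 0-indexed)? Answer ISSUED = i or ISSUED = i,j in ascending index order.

ISSUED = 7

#0 head=0: add.ALU i0 RAW r1
#1 head=1: sll.ALU blt.BR i1/i2 2-wide
#2 head=3: st.MEM i3 no-port MEM/MEM
#3 head=4: ld.MEM i4 WAW r2
#4 head=5: and.ALU mulh.MUL i5/i6 2-wide
#5 head=7: or.ALU i7 WAW r1
#6 head=8: sll.ALU i8 tail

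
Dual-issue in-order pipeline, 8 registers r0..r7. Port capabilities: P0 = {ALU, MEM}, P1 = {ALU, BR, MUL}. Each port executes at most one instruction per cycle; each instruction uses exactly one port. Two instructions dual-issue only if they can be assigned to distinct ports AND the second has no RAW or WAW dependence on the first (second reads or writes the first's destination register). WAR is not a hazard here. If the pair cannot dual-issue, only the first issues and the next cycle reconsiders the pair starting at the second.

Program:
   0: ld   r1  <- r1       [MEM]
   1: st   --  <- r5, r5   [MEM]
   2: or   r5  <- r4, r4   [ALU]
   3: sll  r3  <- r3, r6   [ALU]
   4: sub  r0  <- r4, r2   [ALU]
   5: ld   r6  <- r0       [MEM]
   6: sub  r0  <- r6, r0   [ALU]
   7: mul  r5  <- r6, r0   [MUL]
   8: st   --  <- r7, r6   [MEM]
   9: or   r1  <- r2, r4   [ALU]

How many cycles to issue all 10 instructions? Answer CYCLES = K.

0. ld @i0  | no-port MEM/MEM
1. st/or @i1+i2  | dual
2. sll/sub @i3+i4  | dual
3. ld @i5  | RAW r6
4. sub @i6  | RAW r0
5. mul/st @i7+i8  | dual
6. or @i9  | tail

CYCLES = 7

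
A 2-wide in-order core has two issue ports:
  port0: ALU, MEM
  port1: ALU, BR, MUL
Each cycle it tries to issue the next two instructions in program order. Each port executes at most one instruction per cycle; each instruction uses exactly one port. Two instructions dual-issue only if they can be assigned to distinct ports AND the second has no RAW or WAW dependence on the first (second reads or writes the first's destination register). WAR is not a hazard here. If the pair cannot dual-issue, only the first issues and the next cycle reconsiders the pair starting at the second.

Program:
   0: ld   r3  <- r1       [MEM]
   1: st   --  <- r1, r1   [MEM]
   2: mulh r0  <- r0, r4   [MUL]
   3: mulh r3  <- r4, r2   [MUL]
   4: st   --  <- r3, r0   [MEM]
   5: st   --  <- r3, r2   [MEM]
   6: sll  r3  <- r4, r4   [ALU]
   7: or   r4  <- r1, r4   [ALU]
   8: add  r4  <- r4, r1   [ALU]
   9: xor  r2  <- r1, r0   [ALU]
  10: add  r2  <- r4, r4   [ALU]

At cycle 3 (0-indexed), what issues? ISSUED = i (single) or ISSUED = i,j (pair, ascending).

0. ld @i0  | no-port MEM/MEM
1. st;mulh @i1+i2  | dual
2. mulh @i3  | RAW r3
3. st @i4  | no-port MEM/MEM
4. st;sll @i5+i6  | dual
5. or @i7  | RAW+WAW r4
6. add;xor @i8+i9  | dual
7. add @i10  | tail

ISSUED = 4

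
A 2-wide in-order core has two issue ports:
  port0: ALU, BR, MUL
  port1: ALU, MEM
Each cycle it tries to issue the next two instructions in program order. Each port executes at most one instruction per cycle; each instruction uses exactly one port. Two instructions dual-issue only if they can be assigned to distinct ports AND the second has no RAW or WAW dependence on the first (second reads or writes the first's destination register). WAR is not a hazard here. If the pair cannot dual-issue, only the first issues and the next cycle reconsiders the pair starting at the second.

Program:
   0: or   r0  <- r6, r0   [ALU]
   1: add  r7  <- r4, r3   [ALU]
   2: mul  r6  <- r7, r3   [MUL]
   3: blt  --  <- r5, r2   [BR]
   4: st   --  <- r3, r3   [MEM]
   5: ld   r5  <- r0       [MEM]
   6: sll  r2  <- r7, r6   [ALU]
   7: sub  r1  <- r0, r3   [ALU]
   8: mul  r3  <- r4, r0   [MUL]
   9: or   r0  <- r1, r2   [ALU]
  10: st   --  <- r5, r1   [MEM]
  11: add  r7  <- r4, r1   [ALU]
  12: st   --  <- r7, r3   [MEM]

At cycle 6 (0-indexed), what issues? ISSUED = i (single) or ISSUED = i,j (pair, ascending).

t=0 i0/i1:or.ALU+add.ALU ; pair
t=1 i2:mul.MUL ; no-port MUL/BR
t=2 i3/i4:blt.BR+st.MEM ; pair
t=3 i5/i6:ld.MEM+sll.ALU ; pair
t=4 i7/i8:sub.ALU+mul.MUL ; pair
t=5 i9/i10:or.ALU+st.MEM ; pair
t=6 i11:add.ALU ; RAW r7
t=7 i12:st.MEM ; tail

ISSUED = 11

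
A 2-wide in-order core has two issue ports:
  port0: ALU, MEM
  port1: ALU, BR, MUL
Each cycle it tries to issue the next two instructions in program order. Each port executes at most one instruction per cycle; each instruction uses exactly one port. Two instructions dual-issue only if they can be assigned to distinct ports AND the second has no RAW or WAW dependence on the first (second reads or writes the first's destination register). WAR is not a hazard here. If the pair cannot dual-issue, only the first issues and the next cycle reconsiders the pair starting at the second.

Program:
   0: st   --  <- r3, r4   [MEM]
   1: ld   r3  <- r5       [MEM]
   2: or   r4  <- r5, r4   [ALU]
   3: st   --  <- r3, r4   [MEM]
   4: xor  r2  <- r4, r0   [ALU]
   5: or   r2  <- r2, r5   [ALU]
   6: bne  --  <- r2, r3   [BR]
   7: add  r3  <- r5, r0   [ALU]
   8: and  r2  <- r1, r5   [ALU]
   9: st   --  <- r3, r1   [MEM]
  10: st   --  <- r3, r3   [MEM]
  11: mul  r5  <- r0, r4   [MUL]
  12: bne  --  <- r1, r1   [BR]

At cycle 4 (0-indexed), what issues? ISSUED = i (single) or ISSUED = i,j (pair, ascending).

ISSUED = 6,7

[0] i0  st  -- no-port MEM/MEM
[1] i1&i2  ld or  -- dual
[2] i3&i4  st xor  -- dual
[3] i5  or  -- RAW r2
[4] i6&i7  bne add  -- dual
[5] i8&i9  and st  -- dual
[6] i10&i11  st mul  -- dual
[7] i12  bne  -- tail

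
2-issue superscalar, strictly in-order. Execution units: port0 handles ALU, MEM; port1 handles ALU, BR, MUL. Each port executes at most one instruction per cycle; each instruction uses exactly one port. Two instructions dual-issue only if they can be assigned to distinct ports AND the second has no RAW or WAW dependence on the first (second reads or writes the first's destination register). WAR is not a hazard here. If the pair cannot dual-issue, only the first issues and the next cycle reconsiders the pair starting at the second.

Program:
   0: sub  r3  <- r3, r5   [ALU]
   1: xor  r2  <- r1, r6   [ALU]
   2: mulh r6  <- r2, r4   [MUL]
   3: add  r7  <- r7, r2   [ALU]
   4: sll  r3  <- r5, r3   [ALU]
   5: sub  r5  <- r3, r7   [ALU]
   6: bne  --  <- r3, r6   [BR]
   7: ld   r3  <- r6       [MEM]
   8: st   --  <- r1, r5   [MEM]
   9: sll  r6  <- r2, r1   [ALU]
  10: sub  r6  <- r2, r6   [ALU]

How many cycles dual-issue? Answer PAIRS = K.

PAIRS = 4

0. sub/xor @i0&i1  | 2-wide
1. mulh/add @i2&i3  | 2-wide
2. sll @i4  | RAW r3
3. sub/bne @i5&i6  | 2-wide
4. ld @i7  | no-port MEM/MEM
5. st/sll @i8&i9  | 2-wide
6. sub @i10  | tail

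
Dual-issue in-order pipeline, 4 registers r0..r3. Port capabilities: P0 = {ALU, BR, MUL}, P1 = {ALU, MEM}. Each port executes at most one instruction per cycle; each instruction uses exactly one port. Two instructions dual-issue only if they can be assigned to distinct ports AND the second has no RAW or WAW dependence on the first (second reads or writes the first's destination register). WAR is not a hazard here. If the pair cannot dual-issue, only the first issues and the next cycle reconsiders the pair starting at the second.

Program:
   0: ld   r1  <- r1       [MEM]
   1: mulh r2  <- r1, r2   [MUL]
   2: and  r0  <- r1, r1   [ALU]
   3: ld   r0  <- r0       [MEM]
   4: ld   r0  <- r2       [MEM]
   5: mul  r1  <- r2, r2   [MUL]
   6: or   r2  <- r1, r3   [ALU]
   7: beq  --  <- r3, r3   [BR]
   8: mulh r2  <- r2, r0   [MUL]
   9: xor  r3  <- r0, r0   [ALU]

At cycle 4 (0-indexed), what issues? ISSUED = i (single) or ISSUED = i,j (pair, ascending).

ISSUED = 6,7

[0] i0  ld.MEM  -- RAW r1
[1] i1,i2  mulh.MUL+and.ALU  -- 2-wide
[2] i3  ld.MEM  -- no-port MEM/MEM
[3] i4,i5  ld.MEM+mul.MUL  -- 2-wide
[4] i6,i7  or.ALU+beq.BR  -- 2-wide
[5] i8,i9  mulh.MUL+xor.ALU  -- 2-wide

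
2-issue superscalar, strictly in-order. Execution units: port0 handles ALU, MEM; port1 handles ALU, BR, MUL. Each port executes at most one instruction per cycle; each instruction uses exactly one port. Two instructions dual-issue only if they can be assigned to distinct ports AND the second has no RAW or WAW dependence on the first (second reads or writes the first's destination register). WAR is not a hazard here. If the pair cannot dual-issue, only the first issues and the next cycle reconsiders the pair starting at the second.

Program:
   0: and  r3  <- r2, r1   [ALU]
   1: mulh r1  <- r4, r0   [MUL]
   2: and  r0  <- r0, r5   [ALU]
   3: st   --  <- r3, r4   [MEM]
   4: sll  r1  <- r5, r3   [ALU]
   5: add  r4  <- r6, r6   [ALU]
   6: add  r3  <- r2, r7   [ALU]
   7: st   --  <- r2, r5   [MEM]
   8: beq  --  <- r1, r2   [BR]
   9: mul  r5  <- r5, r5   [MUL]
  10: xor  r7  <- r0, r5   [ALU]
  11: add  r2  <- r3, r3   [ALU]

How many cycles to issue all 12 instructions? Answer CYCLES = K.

CYCLES = 7

c0: i0+i1 and/mulh  pair
c1: i2+i3 and/st  pair
c2: i4+i5 sll/add  pair
c3: i6+i7 add/st  pair
c4: i8 beq  no-port BR/MUL
c5: i9 mul  RAW r5
c6: i10+i11 xor/add  pair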